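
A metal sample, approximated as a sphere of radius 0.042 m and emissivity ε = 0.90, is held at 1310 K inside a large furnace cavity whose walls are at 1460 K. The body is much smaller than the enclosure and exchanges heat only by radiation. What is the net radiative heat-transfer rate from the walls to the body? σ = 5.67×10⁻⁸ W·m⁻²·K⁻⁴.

P_net ≈ 1810 W

For a small grey body in a large enclosure: P_net = εσA(T_body⁴ − T_wall⁴).
A = 4πr² = 0.02217 m²; T_body⁴ − T_wall⁴ = 2.945×10¹² − 4.544×10¹² = -1.599×10¹² K⁴.
|P_net| = 0.90·5.67×10⁻⁸·0.02217·1.599×10¹².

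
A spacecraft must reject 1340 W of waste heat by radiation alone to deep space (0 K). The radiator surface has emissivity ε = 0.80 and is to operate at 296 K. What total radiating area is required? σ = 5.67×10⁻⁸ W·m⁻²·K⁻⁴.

P = εσA T⁴ ⇒ A = P/(εσT⁴).
T⁴ = 7.677×10⁹ K⁴.
A = 1340/(0.80 × 5.67×10⁻⁸ × 7.677×10⁹).

A ≈ 3.85 m²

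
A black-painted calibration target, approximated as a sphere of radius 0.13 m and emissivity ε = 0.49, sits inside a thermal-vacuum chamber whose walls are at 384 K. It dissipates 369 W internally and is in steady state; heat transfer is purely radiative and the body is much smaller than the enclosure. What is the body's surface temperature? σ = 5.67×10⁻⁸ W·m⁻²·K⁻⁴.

For a small grey body in a large enclosure, net radiated power = εσA(T⁴ − T_w⁴).
Steady state: P = εσA(T⁴ − T_w⁴) with A = 4πr² = 0.2124 m².
T⁴ = P/(εσA) + T_w⁴ = 369/(0.49·5.67×10⁻⁸·0.2124) + (384)⁴
    = 6.254×10¹⁰ + 2.174×10¹⁰ = 8.428×10¹⁰ K⁴.

T ≈ 539 K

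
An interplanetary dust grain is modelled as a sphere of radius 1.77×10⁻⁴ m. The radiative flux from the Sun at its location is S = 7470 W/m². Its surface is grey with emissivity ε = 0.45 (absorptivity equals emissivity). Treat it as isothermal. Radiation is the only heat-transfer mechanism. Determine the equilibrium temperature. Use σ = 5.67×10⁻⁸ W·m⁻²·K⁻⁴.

At equilibrium, absorbed power = emitted power.
Absorbing cross-section = πr² = 9.842×10⁻⁸ m²; emitting surface = 4πr² = 3.937×10⁻⁷ m² (ratio 4).
εS·A_cross = εσ·A_surf·T⁴  ⇒  T⁴ = S/(4σ)   (ε cancels).
T⁴ = 7470/(4·5.67×10⁻⁸) = 3.294×10¹⁰ K⁴.
T = (3.294×10¹⁰)^(1/4).

T ≈ 426 K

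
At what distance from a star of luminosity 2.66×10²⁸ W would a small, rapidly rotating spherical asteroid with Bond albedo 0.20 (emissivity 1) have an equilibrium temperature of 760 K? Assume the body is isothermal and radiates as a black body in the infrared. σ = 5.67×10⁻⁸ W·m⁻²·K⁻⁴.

For an isothermal black-emitting sphere, (1−a)S·πr² = σ·4πr²·T⁴ ⇒ S = 4σT⁴/(1−a).
S = 4·5.67×10⁻⁸·(760)⁴/0.800 = 94580 W/m².
Flux falls as S = L/(4πd²), so d = √(L/(4πS)) = √(2.66×10²⁸/(4π·94580)).

d ≈ 1.50×10¹¹ m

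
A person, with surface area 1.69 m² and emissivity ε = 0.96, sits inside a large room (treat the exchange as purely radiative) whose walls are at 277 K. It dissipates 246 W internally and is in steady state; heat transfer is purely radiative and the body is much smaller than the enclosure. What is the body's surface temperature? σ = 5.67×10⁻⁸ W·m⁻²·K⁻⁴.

For a small grey body in a large enclosure, net radiated power = εσA(T⁴ − T_w⁴).
Steady state: P = εσA(T⁴ − T_w⁴) with A = 1.69 m².
T⁴ = P/(εσA) + T_w⁴ = 246/(0.96·5.67×10⁻⁸·1.690) + (277)⁴
    = 2.674×10⁹ + 5.887×10⁹ = 8.562×10⁹ K⁴.

T ≈ 304 K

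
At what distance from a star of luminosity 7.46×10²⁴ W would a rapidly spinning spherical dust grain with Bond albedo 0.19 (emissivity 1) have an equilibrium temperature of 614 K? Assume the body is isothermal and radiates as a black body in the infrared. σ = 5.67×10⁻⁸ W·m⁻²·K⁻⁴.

For an isothermal black-emitting sphere, (1−a)S·πr² = σ·4πr²·T⁴ ⇒ S = 4σT⁴/(1−a).
S = 4·5.67×10⁻⁸·(614)⁴/0.810 = 39800 W/m².
Flux falls as S = L/(4πd²), so d = √(L/(4πS)) = √(7.46×10²⁴/(4π·39800)).

d ≈ 3.86×10⁹ m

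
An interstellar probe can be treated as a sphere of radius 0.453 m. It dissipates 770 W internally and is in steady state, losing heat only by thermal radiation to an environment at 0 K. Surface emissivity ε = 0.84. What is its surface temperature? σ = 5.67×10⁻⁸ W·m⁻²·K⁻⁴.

Steady state: internal power = radiated power, P = εσA T⁴.
Radiating area A = 4πr² = 2.579 m².
T⁴ = P/(εσA) = 770/(0.84·5.67×10⁻⁸·2.579) = 6.269×10⁹ K⁴.
T = (6.269×10⁹)^(1/4).

T ≈ 281 K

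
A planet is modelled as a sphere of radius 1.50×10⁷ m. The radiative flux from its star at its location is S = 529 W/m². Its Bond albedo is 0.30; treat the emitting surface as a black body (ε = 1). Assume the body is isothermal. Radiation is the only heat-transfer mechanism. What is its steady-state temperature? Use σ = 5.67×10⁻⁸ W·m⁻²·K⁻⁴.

At equilibrium, absorbed power = emitted power.
Absorbing cross-section = πr² = 7.069×10¹⁴ m²; emitting surface = 4πr² = 2.827×10¹⁵ m² (ratio 4).
(1−a)S·A_cross = εσ·A_surf·T⁴  ⇒  T⁴ = (1−a)S/(4σ).
T⁴ = 0.700·529/(4·5.67×10⁻⁸) = 1.633×10⁹ K⁴.
T = (1.633×10⁹)^(1/4).

T ≈ 201 K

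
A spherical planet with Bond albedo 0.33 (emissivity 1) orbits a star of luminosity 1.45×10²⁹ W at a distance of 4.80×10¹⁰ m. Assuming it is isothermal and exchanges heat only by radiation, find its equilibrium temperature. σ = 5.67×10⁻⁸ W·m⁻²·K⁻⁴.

T ≈ 1960 K

First find the stellar flux at distance d: S = L/(4πd²) = 1.45×10²⁹/(4π·(4.80×10¹⁰)²) = 5.008×10⁶ W/m².
For an isothermal sphere, absorbed (1−a)S·πr² = emitted σ·4πr²·T⁴, so T⁴ = (1−a)S/(4σ).
T⁴ = 0.670·5.008×10⁶/(4·5.67×10⁻⁸) = 1.479×10¹³ K⁴.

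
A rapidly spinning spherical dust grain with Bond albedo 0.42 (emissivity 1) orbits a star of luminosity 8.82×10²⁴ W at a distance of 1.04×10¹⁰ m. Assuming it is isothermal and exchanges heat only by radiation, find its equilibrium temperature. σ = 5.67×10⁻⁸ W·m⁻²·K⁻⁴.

First find the stellar flux at distance d: S = L/(4πd²) = 8.82×10²⁴/(4π·(1.04×10¹⁰)²) = 6489 W/m².
For an isothermal sphere, absorbed (1−a)S·πr² = emitted σ·4πr²·T⁴, so T⁴ = (1−a)S/(4σ).
T⁴ = 0.580·6489/(4·5.67×10⁻⁸) = 1.659×10¹⁰ K⁴.

T ≈ 359 K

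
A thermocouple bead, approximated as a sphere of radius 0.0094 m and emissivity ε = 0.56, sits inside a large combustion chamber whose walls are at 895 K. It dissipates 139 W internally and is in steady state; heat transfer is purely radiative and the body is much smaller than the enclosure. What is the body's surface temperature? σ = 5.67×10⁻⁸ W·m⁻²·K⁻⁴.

T ≈ 1460 K

For a small grey body in a large enclosure, net radiated power = εσA(T⁴ − T_w⁴).
Steady state: P = εσA(T⁴ − T_w⁴) with A = 4πr² = 0.001110 m².
T⁴ = P/(εσA) + T_w⁴ = 139/(0.56·5.67×10⁻⁸·0.001110) + (895)⁴
    = 3.943×10¹² + 6.416×10¹¹ = 4.584×10¹² K⁴.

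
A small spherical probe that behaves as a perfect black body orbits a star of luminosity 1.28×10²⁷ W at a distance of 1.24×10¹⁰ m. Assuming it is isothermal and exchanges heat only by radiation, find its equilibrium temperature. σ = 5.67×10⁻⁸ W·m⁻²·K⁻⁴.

First find the stellar flux at distance d: S = L/(4πd²) = 1.28×10²⁷/(4π·(1.24×10¹⁰)²) = 6.625×10⁵ W/m².
For an isothermal sphere, absorbed (1−a)S·πr² = emitted σ·4πr²·T⁴, so T⁴ = (1−a)S/(4σ).
T⁴ = 1.00·6.625×10⁵/(4·5.67×10⁻⁸) = 2.921×10¹² K⁴.

T ≈ 1310 K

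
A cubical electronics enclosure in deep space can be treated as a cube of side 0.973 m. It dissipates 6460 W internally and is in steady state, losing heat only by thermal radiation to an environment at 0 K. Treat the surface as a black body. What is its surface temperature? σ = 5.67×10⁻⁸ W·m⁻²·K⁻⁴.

T ≈ 376 K

Steady state: internal power = radiated power, P = εσA T⁴.
Radiating area A = 6L² = 5.680 m².
T⁴ = P/(εσA) = 6460/(1.0·5.67×10⁻⁸·5.680) = 2.006×10¹⁰ K⁴.
T = (2.006×10¹⁰)^(1/4).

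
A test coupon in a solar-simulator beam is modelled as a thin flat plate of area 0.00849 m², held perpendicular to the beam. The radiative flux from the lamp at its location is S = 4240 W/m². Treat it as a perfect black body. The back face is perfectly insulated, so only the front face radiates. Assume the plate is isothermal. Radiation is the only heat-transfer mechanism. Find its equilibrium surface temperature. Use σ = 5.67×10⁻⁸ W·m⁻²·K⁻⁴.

T ≈ 523 K

At equilibrium, absorbed power = emitted power.
Absorbing cross-section = A = 0.008490 m²; emitting surface = A = 0.008490 m² (ratio 1).
S·A_cross = εσ·A_surf·T⁴  ⇒  T⁴ = S/(1σ).
T⁴ = 1.00·4240/(1·5.67×10⁻⁸) = 7.478×10¹⁰ K⁴.
T = (7.478×10¹⁰)^(1/4).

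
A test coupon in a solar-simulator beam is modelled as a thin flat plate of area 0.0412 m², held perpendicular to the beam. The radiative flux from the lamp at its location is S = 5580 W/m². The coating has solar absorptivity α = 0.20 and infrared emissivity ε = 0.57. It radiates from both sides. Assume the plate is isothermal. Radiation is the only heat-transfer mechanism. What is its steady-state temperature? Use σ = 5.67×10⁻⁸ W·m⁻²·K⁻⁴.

T ≈ 362 K

At equilibrium, absorbed power = emitted power.
Absorbing cross-section = A = 0.04120 m²; emitting surface = 2A = 0.08240 m² (ratio 2).
αS·A_cross = εσ·A_surf·T⁴  ⇒  T⁴ = αS/(ε·2σ).
T⁴ = 0.200·5580/(0.57·2·5.67×10⁻⁸) = 1.727×10¹⁰ K⁴.
T = (1.727×10¹⁰)^(1/4).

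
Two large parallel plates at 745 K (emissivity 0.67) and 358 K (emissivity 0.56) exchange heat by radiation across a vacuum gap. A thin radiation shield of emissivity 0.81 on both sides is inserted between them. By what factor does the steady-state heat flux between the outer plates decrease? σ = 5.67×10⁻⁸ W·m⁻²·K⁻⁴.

factor ≈ 1.64

Without shield: q₀ = σΔ(T⁴)/(1/ε₁+1/ε₂−1) with denominator 2.278.
With shield the two gaps are in series; the resistances add: (1/ε₁+1/ε_s−1)+(1/ε_s+1/ε₂−1) = 1.727+2.020 = 3.747.
Heat-flux ratio q₀/q = 3.747/2.278.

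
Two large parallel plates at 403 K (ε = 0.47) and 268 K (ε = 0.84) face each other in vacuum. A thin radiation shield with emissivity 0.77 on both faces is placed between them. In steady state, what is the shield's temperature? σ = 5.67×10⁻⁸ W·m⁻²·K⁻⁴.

In steady state the net flux on the hot side equals that on the cold side.
σ(T₁⁴−T_s⁴)/D₁ = σ(T_s⁴−T₂⁴)/D₂, with D₁ = 1/ε₁+1/ε_s−1 = 2.426, D₂ = 1/ε_s+1/ε₂−1 = 1.489.
Solve for T_s⁴: T_s⁴ = (D₂·T₁⁴ + D₁·T₂⁴)/(D₁+D₂) = 1.323×10¹⁰ K⁴.

T_s ≈ 339 K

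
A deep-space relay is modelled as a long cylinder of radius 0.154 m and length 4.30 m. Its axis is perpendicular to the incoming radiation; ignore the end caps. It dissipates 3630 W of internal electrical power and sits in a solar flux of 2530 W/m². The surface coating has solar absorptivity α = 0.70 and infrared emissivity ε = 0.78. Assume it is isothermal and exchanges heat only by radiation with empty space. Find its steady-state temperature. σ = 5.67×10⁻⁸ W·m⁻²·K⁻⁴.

T ≈ 425 K

At steady state, absorbed solar power + internal power = radiated power.
Absorbed: α·S·A_cross = 0.70·2530·1.324 = 2346 W (cross-section 2rL).
Total input = 2346 + 3630 = 5976 W.
Radiated: εσ·A_surf·T⁴ with A_surf = 2πrL = 4.161 m².
T⁴ = 5976/(0.78·5.67×10⁻⁸·4.161) = 3.247×10¹⁰ K⁴.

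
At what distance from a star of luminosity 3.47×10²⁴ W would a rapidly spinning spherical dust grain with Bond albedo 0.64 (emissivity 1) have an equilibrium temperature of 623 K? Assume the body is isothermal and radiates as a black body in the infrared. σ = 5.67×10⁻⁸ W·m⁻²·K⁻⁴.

d ≈ 1.71×10⁹ m

For an isothermal black-emitting sphere, (1−a)S·πr² = σ·4πr²·T⁴ ⇒ S = 4σT⁴/(1−a).
S = 4·5.67×10⁻⁸·(623)⁴/0.360 = 94910 W/m².
Flux falls as S = L/(4πd²), so d = √(L/(4πS)) = √(3.47×10²⁴/(4π·94910)).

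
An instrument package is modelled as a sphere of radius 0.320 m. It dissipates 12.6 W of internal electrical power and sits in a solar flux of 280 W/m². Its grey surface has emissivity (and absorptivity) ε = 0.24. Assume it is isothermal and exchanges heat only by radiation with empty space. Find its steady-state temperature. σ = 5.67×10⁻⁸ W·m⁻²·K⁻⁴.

T ≈ 210 K

At steady state, absorbed solar power + internal power = radiated power.
Absorbed: α·S·A_cross = 0.24·280·0.3217 = 21.62 W (cross-section πr²).
Total input = 21.62 + 12.6 = 34.22 W.
Radiated: εσ·A_surf·T⁴ with A_surf = 4πr² = 1.287 m².
T⁴ = 34.22/(0.24·5.67×10⁻⁸·1.287) = 1.954×10⁹ K⁴.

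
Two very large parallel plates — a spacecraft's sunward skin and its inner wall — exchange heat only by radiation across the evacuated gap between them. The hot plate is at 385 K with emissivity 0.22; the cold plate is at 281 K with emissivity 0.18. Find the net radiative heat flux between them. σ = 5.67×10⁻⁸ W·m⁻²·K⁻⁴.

For two infinite grey parallel plates, q = σ(T₁⁴ − T₂⁴)/(1/ε₁ + 1/ε₂ − 1).
T₁⁴ − T₂⁴ = 2.197×10¹⁰ − 6.235×10⁹ = 1.574×10¹⁰ K⁴.
1/ε₁ + 1/ε₂ − 1 = 4.545 + 5.556 − 1 = 9.101.
q = 5.67×10⁻⁸ × 1.574×10¹⁰ / 9.101.

q ≈ 98.0 W/m²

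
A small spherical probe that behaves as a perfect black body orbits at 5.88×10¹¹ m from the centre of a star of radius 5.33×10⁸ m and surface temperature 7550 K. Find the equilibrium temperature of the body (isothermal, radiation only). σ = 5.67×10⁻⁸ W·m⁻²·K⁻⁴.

T ≈ 161 K

The star's surface emits σT_*⁴; at distance d the flux is S = σT_*⁴(R_*/d)².
S = 5.67×10⁻⁸·(7550)⁴·(5.33×10⁸/5.88×10¹¹)² = 151.4 W/m².
For an isothermal sphere T⁴ = (1−a)S/(4σ) = 6.675×10⁸ K⁴.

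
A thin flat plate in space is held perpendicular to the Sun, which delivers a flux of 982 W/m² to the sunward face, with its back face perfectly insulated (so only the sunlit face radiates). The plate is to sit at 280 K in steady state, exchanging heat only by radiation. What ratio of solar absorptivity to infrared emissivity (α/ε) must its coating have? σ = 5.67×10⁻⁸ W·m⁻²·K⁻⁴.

Balance: αS·A = εσ·1A·T⁴ ⇒ α/ε = σT⁴/S.
α/ε = 5.67×10⁻⁸·(280)⁴/982 = 5.67×10⁻⁸·6.147×10⁹/982.

α/ε ≈ 0.355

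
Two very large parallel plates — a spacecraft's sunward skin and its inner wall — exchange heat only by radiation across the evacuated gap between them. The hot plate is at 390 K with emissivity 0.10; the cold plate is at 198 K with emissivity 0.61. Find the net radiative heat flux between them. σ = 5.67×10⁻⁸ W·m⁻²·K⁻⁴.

For two infinite grey parallel plates, q = σ(T₁⁴ − T₂⁴)/(1/ε₁ + 1/ε₂ − 1).
T₁⁴ − T₂⁴ = 2.313×10¹⁰ − 1.537×10⁹ = 2.160×10¹⁰ K⁴.
1/ε₁ + 1/ε₂ − 1 = 10.00 + 1.639 − 1 = 10.64.
q = 5.67×10⁻⁸ × 2.160×10¹⁰ / 10.64.

q ≈ 115 W/m²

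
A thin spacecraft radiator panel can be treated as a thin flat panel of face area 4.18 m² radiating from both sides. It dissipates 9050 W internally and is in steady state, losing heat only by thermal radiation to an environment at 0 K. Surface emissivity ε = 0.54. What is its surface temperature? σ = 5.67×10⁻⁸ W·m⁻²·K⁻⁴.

Steady state: internal power = radiated power, P = εσA T⁴.
Radiating area A = 2·4.18 = 8.360 m².
T⁴ = P/(εσA) = 9050/(0.54·5.67×10⁻⁸·8.360) = 3.536×10¹⁰ K⁴.
T = (3.536×10¹⁰)^(1/4).

T ≈ 434 K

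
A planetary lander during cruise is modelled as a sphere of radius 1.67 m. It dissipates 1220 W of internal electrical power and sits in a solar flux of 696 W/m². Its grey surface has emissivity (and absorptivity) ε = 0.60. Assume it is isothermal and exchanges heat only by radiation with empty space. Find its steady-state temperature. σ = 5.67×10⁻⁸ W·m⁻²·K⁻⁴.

At steady state, absorbed solar power + internal power = radiated power.
Absorbed: α·S·A_cross = 0.60·696·8.762 = 3659 W (cross-section πr²).
Total input = 3659 + 1220 = 4879 W.
Radiated: εσ·A_surf·T⁴ with A_surf = 4πr² = 35.05 m².
T⁴ = 4879/(0.60·5.67×10⁻⁸·35.05) = 4.092×10⁹ K⁴.

T ≈ 253 K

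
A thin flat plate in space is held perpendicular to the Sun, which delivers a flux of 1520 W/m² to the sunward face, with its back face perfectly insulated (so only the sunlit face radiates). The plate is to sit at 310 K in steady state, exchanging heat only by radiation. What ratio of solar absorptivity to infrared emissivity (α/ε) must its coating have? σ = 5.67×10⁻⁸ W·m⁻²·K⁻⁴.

Balance: αS·A = εσ·1A·T⁴ ⇒ α/ε = σT⁴/S.
α/ε = 5.67×10⁻⁸·(310)⁴/1520 = 5.67×10⁻⁸·9.235×10⁹/1520.

α/ε ≈ 0.344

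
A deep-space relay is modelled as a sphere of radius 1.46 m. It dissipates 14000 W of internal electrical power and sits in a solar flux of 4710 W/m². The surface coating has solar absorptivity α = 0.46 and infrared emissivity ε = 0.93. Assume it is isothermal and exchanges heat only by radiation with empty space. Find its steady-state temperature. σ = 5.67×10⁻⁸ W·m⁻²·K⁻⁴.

T ≈ 377 K

At steady state, absorbed solar power + internal power = radiated power.
Absorbed: α·S·A_cross = 0.46·4710·6.697 = 14510 W (cross-section πr²).
Total input = 14510 + 14000 = 28510 W.
Radiated: εσ·A_surf·T⁴ with A_surf = 4πr² = 26.79 m².
T⁴ = 28510/(0.93·5.67×10⁻⁸·26.79) = 2.018×10¹⁰ K⁴.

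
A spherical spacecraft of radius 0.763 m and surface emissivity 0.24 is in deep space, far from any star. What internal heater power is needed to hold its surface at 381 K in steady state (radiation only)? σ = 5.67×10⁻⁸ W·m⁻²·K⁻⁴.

P = εσ·4πr²·T⁴.
4πr² = 7.316 m²; T⁴ = 2.107×10¹⁰ K⁴.
P = 0.24·5.67×10⁻⁸·7.316·2.107×10¹⁰.

P ≈ 2100 W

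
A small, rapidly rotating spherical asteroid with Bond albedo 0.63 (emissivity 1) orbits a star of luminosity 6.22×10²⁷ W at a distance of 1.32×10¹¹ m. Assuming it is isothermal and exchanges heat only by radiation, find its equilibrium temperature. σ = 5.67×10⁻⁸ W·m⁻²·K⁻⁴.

T ≈ 464 K

First find the stellar flux at distance d: S = L/(4πd²) = 6.22×10²⁷/(4π·(1.32×10¹¹)²) = 28410 W/m².
For an isothermal sphere, absorbed (1−a)S·πr² = emitted σ·4πr²·T⁴, so T⁴ = (1−a)S/(4σ).
T⁴ = 0.370·28410/(4·5.67×10⁻⁸) = 4.634×10¹⁰ K⁴.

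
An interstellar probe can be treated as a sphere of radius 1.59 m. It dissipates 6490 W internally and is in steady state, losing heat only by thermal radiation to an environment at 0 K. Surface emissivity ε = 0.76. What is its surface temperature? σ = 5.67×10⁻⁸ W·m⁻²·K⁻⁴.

Steady state: internal power = radiated power, P = εσA T⁴.
Radiating area A = 4πr² = 31.77 m².
T⁴ = P/(εσA) = 6490/(0.76·5.67×10⁻⁸·31.77) = 4.741×10⁹ K⁴.
T = (4.741×10⁹)^(1/4).

T ≈ 262 K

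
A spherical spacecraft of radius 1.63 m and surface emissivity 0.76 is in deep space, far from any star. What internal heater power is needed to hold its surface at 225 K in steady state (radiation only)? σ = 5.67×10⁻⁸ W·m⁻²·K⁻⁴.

P ≈ 3690 W

P = εσ·4πr²·T⁴.
4πr² = 33.39 m²; T⁴ = 2.563×10⁹ K⁴.
P = 0.76·5.67×10⁻⁸·33.39·2.563×10⁹.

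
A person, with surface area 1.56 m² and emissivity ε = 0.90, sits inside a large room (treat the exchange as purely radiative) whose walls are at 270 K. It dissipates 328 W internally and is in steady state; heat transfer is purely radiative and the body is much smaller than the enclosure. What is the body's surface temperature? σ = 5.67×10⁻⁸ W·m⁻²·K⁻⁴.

T ≈ 312 K

For a small grey body in a large enclosure, net radiated power = εσA(T⁴ − T_w⁴).
Steady state: P = εσA(T⁴ − T_w⁴) with A = 1.56 m².
T⁴ = P/(εσA) + T_w⁴ = 328/(0.90·5.67×10⁻⁸·1.560) + (270)⁴
    = 4.120×10⁹ + 5.314×10⁹ = 9.435×10⁹ K⁴.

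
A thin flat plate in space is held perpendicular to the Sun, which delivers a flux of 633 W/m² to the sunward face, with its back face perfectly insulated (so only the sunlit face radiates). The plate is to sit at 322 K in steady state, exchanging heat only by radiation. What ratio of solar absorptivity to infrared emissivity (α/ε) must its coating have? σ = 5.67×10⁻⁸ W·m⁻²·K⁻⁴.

α/ε ≈ 0.963

Balance: αS·A = εσ·1A·T⁴ ⇒ α/ε = σT⁴/S.
α/ε = 5.67×10⁻⁸·(322)⁴/633 = 5.67×10⁻⁸·1.075×10¹⁰/633.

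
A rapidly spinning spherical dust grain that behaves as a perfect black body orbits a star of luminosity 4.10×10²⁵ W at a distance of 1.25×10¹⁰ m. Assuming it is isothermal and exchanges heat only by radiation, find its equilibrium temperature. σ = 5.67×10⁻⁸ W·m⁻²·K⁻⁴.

T ≈ 551 K

First find the stellar flux at distance d: S = L/(4πd²) = 4.10×10²⁵/(4π·(1.25×10¹⁰)²) = 20880 W/m².
For an isothermal sphere, absorbed (1−a)S·πr² = emitted σ·4πr²·T⁴, so T⁴ = (1−a)S/(4σ).
T⁴ = 1.00·20880/(4·5.67×10⁻⁸) = 9.207×10¹⁰ K⁴.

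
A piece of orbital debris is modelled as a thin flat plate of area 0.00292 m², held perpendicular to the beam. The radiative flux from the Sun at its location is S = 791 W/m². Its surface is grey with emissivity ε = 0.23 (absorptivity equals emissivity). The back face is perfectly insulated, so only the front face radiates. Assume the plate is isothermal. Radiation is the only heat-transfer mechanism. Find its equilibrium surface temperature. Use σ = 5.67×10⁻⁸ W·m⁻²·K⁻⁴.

T ≈ 344 K

At equilibrium, absorbed power = emitted power.
Absorbing cross-section = A = 0.002920 m²; emitting surface = A = 0.002920 m² (ratio 1).
εS·A_cross = εσ·A_surf·T⁴  ⇒  T⁴ = S/(1σ)   (ε cancels).
T⁴ = 791/(1·5.67×10⁻⁸) = 1.395×10¹⁰ K⁴.
T = (1.395×10¹⁰)^(1/4).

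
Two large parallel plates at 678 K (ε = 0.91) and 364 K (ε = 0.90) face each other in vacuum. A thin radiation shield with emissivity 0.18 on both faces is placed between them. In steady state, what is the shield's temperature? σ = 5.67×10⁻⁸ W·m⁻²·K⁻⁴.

T_s ≈ 582 K

In steady state the net flux on the hot side equals that on the cold side.
σ(T₁⁴−T_s⁴)/D₁ = σ(T_s⁴−T₂⁴)/D₂, with D₁ = 1/ε₁+1/ε_s−1 = 5.654, D₂ = 1/ε_s+1/ε₂−1 = 5.667.
Solve for T_s⁴: T_s⁴ = (D₂·T₁⁴ + D₁·T₂⁴)/(D₁+D₂) = 1.145×10¹¹ K⁴.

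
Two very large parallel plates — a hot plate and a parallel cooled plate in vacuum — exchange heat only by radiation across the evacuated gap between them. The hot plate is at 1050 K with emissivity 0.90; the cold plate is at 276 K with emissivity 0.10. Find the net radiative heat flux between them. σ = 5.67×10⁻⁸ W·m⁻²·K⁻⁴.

q ≈ 6780 W/m²

For two infinite grey parallel plates, q = σ(T₁⁴ − T₂⁴)/(1/ε₁ + 1/ε₂ − 1).
T₁⁴ − T₂⁴ = 1.216×10¹² − 5.803×10⁹ = 1.210×10¹² K⁴.
1/ε₁ + 1/ε₂ − 1 = 1.111 + 10.00 − 1 = 10.11.
q = 5.67×10⁻⁸ × 1.210×10¹² / 10.11.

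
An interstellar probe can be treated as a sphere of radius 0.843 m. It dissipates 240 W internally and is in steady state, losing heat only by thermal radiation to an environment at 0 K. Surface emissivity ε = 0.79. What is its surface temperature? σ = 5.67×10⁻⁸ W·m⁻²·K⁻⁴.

T ≈ 157 K

Steady state: internal power = radiated power, P = εσA T⁴.
Radiating area A = 4πr² = 8.930 m².
T⁴ = P/(εσA) = 240/(0.79·5.67×10⁻⁸·8.930) = 6.000×10⁸ K⁴.
T = (6.000×10⁸)^(1/4).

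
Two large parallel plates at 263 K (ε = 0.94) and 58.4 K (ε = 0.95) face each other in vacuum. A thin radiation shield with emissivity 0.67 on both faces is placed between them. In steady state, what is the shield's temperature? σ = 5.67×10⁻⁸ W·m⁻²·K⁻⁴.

In steady state the net flux on the hot side equals that on the cold side.
σ(T₁⁴−T_s⁴)/D₁ = σ(T_s⁴−T₂⁴)/D₂, with D₁ = 1/ε₁+1/ε_s−1 = 1.556, D₂ = 1/ε_s+1/ε₂−1 = 1.545.
Solve for T_s⁴: T_s⁴ = (D₂·T₁⁴ + D₁·T₂⁴)/(D₁+D₂) = 2.389×10⁹ K⁴.

T_s ≈ 221 K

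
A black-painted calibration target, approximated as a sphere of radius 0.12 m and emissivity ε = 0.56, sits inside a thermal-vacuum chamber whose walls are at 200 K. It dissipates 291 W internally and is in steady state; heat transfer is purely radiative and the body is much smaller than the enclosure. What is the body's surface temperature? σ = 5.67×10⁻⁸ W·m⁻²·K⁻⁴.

For a small grey body in a large enclosure, net radiated power = εσA(T⁴ − T_w⁴).
Steady state: P = εσA(T⁴ − T_w⁴) with A = 4πr² = 0.1810 m².
T⁴ = P/(εσA) + T_w⁴ = 291/(0.56·5.67×10⁻⁸·0.1810) + (200)⁴
    = 5.065×10¹⁰ + 1.600×10⁹ = 5.225×10¹⁰ K⁴.

T ≈ 478 K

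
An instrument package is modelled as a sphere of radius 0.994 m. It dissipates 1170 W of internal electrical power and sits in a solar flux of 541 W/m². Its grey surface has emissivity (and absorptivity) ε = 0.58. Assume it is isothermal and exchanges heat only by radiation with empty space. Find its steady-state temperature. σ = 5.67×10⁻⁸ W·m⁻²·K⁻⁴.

T ≈ 269 K

At steady state, absorbed solar power + internal power = radiated power.
Absorbed: α·S·A_cross = 0.58·541·3.104 = 974.0 W (cross-section πr²).
Total input = 974.0 + 1170 = 2144 W.
Radiated: εσ·A_surf·T⁴ with A_surf = 4πr² = 12.42 m².
T⁴ = 2144/(0.58·5.67×10⁻⁸·12.42) = 5.251×10⁹ K⁴.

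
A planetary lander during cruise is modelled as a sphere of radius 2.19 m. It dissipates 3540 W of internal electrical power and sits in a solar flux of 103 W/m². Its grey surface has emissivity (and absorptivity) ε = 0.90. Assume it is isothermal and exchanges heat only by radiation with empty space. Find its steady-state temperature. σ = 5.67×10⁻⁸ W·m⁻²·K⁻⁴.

At steady state, absorbed solar power + internal power = radiated power.
Absorbed: α·S·A_cross = 0.90·103·15.07 = 1397 W (cross-section πr²).
Total input = 1397 + 3540 = 4937 W.
Radiated: εσ·A_surf·T⁴ with A_surf = 4πr² = 60.27 m².
T⁴ = 4937/(0.90·5.67×10⁻⁸·60.27) = 1.605×10⁹ K⁴.

T ≈ 200 K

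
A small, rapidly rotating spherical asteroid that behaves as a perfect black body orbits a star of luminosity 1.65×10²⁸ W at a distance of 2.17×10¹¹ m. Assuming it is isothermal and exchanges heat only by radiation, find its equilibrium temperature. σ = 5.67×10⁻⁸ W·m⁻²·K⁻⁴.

First find the stellar flux at distance d: S = L/(4πd²) = 1.65×10²⁸/(4π·(2.17×10¹¹)²) = 27880 W/m².
For an isothermal sphere, absorbed (1−a)S·πr² = emitted σ·4πr²·T⁴, so T⁴ = (1−a)S/(4σ).
T⁴ = 1.00·27880/(4·5.67×10⁻⁸) = 1.229×10¹¹ K⁴.

T ≈ 592 K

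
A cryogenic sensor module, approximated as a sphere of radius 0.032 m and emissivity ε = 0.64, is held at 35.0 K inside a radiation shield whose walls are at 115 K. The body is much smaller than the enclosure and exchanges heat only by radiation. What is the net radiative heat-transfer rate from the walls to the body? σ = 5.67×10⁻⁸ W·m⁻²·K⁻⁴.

For a small grey body in a large enclosure: P_net = εσA(T_body⁴ − T_wall⁴).
A = 4πr² = 0.01287 m²; T_body⁴ − T_wall⁴ = 1.501×10⁶ − 1.749×10⁸ = -1.734×10⁸ K⁴.
|P_net| = 0.64·5.67×10⁻⁸·0.01287·1.734×10⁸.

P_net ≈ 0.0810 W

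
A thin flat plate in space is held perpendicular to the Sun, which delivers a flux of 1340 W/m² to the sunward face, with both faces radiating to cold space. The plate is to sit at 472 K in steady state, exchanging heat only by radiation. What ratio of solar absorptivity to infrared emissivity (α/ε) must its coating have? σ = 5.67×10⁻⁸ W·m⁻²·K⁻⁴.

α/ε ≈ 4.20

Balance: αS·A = εσ·2A·T⁴ ⇒ α/ε = 2σT⁴/S.
α/ε = 2·5.67×10⁻⁸·(472)⁴/1340 = 2·5.67×10⁻⁸·4.963×10¹⁰/1340.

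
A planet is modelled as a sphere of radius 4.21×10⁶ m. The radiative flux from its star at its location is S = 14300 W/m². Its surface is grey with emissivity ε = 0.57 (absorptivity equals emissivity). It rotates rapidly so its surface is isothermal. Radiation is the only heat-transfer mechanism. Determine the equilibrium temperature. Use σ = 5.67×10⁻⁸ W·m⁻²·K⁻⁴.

At equilibrium, absorbed power = emitted power.
Absorbing cross-section = πr² = 5.568×10¹³ m²; emitting surface = 4πr² = 2.227×10¹⁴ m² (ratio 4).
εS·A_cross = εσ·A_surf·T⁴  ⇒  T⁴ = S/(4σ)   (ε cancels).
T⁴ = 14300/(4·5.67×10⁻⁸) = 6.305×10¹⁰ K⁴.
T = (6.305×10¹⁰)^(1/4).

T ≈ 501 K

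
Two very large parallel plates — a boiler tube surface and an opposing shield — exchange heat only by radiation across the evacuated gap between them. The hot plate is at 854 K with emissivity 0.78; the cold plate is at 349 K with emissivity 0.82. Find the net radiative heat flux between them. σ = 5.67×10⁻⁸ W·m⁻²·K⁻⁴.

For two infinite grey parallel plates, q = σ(T₁⁴ − T₂⁴)/(1/ε₁ + 1/ε₂ − 1).
T₁⁴ − T₂⁴ = 5.319×10¹¹ − 1.484×10¹⁰ = 5.171×10¹¹ K⁴.
1/ε₁ + 1/ε₂ − 1 = 1.282 + 1.220 − 1 = 1.502.
q = 5.67×10⁻⁸ × 5.171×10¹¹ / 1.502.

q ≈ 19500 W/m²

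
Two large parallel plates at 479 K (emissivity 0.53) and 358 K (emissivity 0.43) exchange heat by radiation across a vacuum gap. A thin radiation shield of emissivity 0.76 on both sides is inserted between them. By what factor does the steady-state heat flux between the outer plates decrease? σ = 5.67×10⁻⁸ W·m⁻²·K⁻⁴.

factor ≈ 1.51

Without shield: q₀ = σΔ(T⁴)/(1/ε₁+1/ε₂−1) with denominator 3.212.
With shield the two gaps are in series; the resistances add: (1/ε₁+1/ε_s−1)+(1/ε_s+1/ε₂−1) = 2.203+2.641 = 4.844.
Heat-flux ratio q₀/q = 4.844/3.212.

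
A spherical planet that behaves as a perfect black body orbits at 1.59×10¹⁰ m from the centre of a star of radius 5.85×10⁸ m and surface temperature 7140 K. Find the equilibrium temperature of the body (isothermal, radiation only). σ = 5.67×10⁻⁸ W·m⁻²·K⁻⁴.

The star's surface emits σT_*⁴; at distance d the flux is S = σT_*⁴(R_*/d)².
S = 5.67×10⁻⁸·(7140)⁴·(5.85×10⁸/1.59×10¹⁰)² = 1.995×10⁵ W/m².
For an isothermal sphere T⁴ = (1−a)S/(4σ) = 8.795×10¹¹ K⁴.

T ≈ 968 K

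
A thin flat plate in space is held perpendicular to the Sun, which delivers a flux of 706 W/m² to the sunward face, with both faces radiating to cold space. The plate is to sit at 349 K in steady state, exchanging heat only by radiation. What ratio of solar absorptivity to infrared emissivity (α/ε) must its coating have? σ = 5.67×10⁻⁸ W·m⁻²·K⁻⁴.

α/ε ≈ 2.38

Balance: αS·A = εσ·2A·T⁴ ⇒ α/ε = 2σT⁴/S.
α/ε = 2·5.67×10⁻⁸·(349)⁴/706 = 2·5.67×10⁻⁸·1.484×10¹⁰/706.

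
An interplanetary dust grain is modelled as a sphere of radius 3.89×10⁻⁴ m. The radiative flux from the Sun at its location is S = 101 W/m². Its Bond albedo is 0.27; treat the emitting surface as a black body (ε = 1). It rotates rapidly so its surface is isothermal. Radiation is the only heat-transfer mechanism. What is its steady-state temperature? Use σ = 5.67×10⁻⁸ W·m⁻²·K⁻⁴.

At equilibrium, absorbed power = emitted power.
Absorbing cross-section = πr² = 4.754×10⁻⁷ m²; emitting surface = 4πr² = 1.902×10⁻⁶ m² (ratio 4).
(1−a)S·A_cross = εσ·A_surf·T⁴  ⇒  T⁴ = (1−a)S/(4σ).
T⁴ = 0.730·101/(4·5.67×10⁻⁸) = 3.251×10⁸ K⁴.
T = (3.251×10⁸)^(1/4).

T ≈ 134 K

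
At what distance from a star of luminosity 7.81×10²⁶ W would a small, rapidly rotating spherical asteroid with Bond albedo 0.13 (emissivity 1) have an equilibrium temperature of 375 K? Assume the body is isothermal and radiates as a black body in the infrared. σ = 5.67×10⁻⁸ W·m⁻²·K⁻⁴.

For an isothermal black-emitting sphere, (1−a)S·πr² = σ·4πr²·T⁴ ⇒ S = 4σT⁴/(1−a).
S = 4·5.67×10⁻⁸·(375)⁴/0.870 = 5155 W/m².
Flux falls as S = L/(4πd²), so d = √(L/(4πS)) = √(7.81×10²⁶/(4π·5155)).

d ≈ 1.10×10¹¹ m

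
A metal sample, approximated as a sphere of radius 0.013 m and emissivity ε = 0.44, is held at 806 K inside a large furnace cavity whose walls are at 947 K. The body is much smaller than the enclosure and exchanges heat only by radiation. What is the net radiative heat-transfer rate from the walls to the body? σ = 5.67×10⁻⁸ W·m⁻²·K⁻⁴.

P_net ≈ 20.3 W

For a small grey body in a large enclosure: P_net = εσA(T_body⁴ − T_wall⁴).
A = 4πr² = 0.002124 m²; T_body⁴ − T_wall⁴ = 4.220×10¹¹ − 8.043×10¹¹ = -3.822×10¹¹ K⁴.
|P_net| = 0.44·5.67×10⁻⁸·0.002124·3.822×10¹¹.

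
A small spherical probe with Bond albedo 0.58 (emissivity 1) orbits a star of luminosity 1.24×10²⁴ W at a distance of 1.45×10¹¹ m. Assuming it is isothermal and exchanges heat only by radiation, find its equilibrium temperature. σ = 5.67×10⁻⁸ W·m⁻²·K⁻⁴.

First find the stellar flux at distance d: S = L/(4πd²) = 1.24×10²⁴/(4π·(1.45×10¹¹)²) = 4.693 W/m².
For an isothermal sphere, absorbed (1−a)S·πr² = emitted σ·4πr²·T⁴, so T⁴ = (1−a)S/(4σ).
T⁴ = 0.420·4.693/(4·5.67×10⁻⁸) = 8.691×10⁶ K⁴.

T ≈ 54.3 K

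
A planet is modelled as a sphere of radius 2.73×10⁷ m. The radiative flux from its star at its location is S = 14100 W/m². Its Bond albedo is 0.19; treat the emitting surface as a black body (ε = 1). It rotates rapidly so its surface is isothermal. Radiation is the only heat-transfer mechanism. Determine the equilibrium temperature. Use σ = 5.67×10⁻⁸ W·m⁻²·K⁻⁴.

T ≈ 474 K

At equilibrium, absorbed power = emitted power.
Absorbing cross-section = πr² = 2.341×10¹⁵ m²; emitting surface = 4πr² = 9.366×10¹⁵ m² (ratio 4).
(1−a)S·A_cross = εσ·A_surf·T⁴  ⇒  T⁴ = (1−a)S/(4σ).
T⁴ = 0.810·14100/(4·5.67×10⁻⁸) = 5.036×10¹⁰ K⁴.
T = (5.036×10¹⁰)^(1/4).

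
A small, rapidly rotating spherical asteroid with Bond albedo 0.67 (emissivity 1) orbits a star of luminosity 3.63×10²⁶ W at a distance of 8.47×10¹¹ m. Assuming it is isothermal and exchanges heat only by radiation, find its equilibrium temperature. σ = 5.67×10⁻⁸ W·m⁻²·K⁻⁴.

T ≈ 87.5 K

First find the stellar flux at distance d: S = L/(4πd²) = 3.63×10²⁶/(4π·(8.47×10¹¹)²) = 40.27 W/m².
For an isothermal sphere, absorbed (1−a)S·πr² = emitted σ·4πr²·T⁴, so T⁴ = (1−a)S/(4σ).
T⁴ = 0.330·40.27/(4·5.67×10⁻⁸) = 5.859×10⁷ K⁴.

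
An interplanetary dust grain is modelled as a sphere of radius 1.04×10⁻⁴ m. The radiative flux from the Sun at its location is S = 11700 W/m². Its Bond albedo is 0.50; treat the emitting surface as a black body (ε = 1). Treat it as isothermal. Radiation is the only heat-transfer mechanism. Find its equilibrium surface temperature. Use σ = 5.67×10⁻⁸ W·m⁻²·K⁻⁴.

T ≈ 401 K

At equilibrium, absorbed power = emitted power.
Absorbing cross-section = πr² = 3.398×10⁻⁸ m²; emitting surface = 4πr² = 1.359×10⁻⁷ m² (ratio 4).
(1−a)S·A_cross = εσ·A_surf·T⁴  ⇒  T⁴ = (1−a)S/(4σ).
T⁴ = 0.500·11700/(4·5.67×10⁻⁸) = 2.579×10¹⁰ K⁴.
T = (2.579×10¹⁰)^(1/4).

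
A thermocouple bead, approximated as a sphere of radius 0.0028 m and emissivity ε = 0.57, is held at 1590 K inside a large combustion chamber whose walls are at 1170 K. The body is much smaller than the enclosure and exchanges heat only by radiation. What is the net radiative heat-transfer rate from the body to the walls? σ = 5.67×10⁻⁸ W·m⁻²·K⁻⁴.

P_net ≈ 14.4 W

For a small grey body in a large enclosure: P_net = εσA(T_body⁴ − T_wall⁴).
A = 4πr² = 9.852×10⁻⁵ m²; T_body⁴ − T_wall⁴ = 6.391×10¹² − 1.874×10¹² = 4.517×10¹² K⁴.
|P_net| = 0.57·5.67×10⁻⁸·9.852×10⁻⁵·4.517×10¹².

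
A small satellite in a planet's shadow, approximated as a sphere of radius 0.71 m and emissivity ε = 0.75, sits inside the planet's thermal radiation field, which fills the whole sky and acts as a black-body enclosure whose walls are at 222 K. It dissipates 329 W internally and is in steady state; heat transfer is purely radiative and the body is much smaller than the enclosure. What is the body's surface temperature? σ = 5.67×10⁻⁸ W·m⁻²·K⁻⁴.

For a small grey body in a large enclosure, net radiated power = εσA(T⁴ − T_w⁴).
Steady state: P = εσA(T⁴ − T_w⁴) with A = 4πr² = 6.335 m².
T⁴ = P/(εσA) + T_w⁴ = 329/(0.75·5.67×10⁻⁸·6.335) + (222)⁴
    = 1.221×10⁹ + 2.429×10⁹ = 3.650×10⁹ K⁴.

T ≈ 246 K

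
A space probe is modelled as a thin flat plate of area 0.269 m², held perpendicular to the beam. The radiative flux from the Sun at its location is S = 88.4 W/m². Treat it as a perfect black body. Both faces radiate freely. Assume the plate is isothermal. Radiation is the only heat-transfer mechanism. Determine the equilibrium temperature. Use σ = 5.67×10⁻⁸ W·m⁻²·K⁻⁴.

At equilibrium, absorbed power = emitted power.
Absorbing cross-section = A = 0.2690 m²; emitting surface = 2A = 0.5380 m² (ratio 2).
S·A_cross = εσ·A_surf·T⁴  ⇒  T⁴ = S/(2σ).
T⁴ = 1.00·88.4/(2·5.67×10⁻⁸) = 7.795×10⁸ K⁴.
T = (7.795×10⁸)^(1/4).

T ≈ 167 K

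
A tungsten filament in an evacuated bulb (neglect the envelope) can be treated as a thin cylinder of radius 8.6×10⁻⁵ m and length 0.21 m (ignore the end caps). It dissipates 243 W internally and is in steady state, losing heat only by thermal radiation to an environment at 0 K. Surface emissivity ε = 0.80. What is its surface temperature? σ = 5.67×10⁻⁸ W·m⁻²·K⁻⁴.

T ≈ 2620 K

Steady state: internal power = radiated power, P = εσA T⁴.
Radiating area A = 2πrL = 1.135×10⁻⁴ m².
T⁴ = P/(εσA) = 243/(0.80·5.67×10⁻⁸·1.135×10⁻⁴) = 4.721×10¹³ K⁴.
T = (4.721×10¹³)^(1/4).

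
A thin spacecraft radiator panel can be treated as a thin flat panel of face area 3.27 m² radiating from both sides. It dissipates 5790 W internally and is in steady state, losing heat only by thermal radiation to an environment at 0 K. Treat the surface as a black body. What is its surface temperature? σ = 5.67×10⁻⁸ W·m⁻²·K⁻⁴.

T ≈ 353 K

Steady state: internal power = radiated power, P = εσA T⁴.
Radiating area A = 2·3.27 = 6.540 m².
T⁴ = P/(εσA) = 5790/(1.0·5.67×10⁻⁸·6.540) = 1.561×10¹⁰ K⁴.
T = (1.561×10¹⁰)^(1/4).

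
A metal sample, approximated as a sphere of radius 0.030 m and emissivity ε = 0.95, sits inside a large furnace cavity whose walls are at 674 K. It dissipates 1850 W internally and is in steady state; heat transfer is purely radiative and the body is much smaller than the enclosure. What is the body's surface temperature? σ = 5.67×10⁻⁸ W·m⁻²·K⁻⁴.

For a small grey body in a large enclosure, net radiated power = εσA(T⁴ − T_w⁴).
Steady state: P = εσA(T⁴ − T_w⁴) with A = 4πr² = 0.01131 m².
T⁴ = P/(εσA) + T_w⁴ = 1850/(0.95·5.67×10⁻⁸·0.01131) + (674)⁴
    = 3.037×10¹² + 2.064×10¹¹ = 3.243×10¹² K⁴.

T ≈ 1340 K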